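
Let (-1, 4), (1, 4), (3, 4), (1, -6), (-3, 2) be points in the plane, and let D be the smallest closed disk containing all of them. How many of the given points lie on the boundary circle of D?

3

The minimum enclosing circle of a finite set is fixed by two of the points (as a diameter) or three (as a circumcircle).
The minimum enclosing circle is determined by three boundary points: (-1, 4), (3, 4), (1, -6).
Their circumcentre is (1, -0.8) with r² = 27.04.
The farthest remaining point (-3, 2) is at distance² 23.84 ≤ 27.04.
The points at distance exactly r from the centre are (-1, 4), (3, 4), (1, -6) — 3 points.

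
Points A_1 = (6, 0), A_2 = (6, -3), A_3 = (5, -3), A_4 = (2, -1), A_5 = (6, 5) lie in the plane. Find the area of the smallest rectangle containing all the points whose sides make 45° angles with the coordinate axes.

40

In coordinates u = x + y, v = x − y the rectangle is axis-aligned; the map (x,y)→(u,v) scales areas by 2.
u-values: 6, 3, 2, 1, 11; range = 11 − 1 = 10.
v-values: 6, 9, 8, 3, 1; range = 9 − 1 = 8.
Area = (10 × 8) / 2 = 40.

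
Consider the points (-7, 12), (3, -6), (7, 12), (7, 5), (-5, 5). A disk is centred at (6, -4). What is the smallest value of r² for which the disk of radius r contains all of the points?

425

The required radius is the distance from (6, -4) to the farthest point.
Squared distances: 425, 13, 257, 82, 202.
Maximum is 425, attained at (-7, 12).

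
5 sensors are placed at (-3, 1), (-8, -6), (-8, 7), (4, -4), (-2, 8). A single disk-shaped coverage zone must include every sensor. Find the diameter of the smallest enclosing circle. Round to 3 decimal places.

16.503

A smallest enclosing disk is always determined by at most three of the input points on its boundary.
The minimum enclosing circle is determined by three boundary points: (-8, -6), (-8, 7), (4, -4).
Their circumcentre is (-35/12, 0.5) with r² = 9805/144.
The farthest remaining point (-2, 8) is at distance² 8221/144 ≤ 9805/144.
Diameter = 2r = 2√(9805/144) ≈ 16.503.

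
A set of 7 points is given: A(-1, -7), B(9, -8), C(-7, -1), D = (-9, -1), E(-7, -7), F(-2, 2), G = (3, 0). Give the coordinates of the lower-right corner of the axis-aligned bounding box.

x-range [-9, 9], y-range [-8, 2].
The lower-right corner is (9, -8).

(9, -8)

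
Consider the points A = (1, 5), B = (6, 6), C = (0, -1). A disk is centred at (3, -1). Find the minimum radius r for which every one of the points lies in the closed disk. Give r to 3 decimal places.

The required radius is the distance from (3, -1) to the farthest point.
Squared distances: 40, 58, 9.
Maximum is 58, attained at B.
r = √58 ≈ 7.616.

7.616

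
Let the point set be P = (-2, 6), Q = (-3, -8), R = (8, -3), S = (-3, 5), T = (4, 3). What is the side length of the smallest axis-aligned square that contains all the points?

The bounding box has width 11 and height 14.
An axis-aligned square enclosing the set must have side ≥ max(width, height).
So the minimum side is max(11, 14) = 14.

14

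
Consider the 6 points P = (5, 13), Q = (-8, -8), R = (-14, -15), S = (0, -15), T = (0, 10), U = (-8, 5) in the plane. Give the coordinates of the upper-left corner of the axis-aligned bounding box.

(-14, 13)

x-range [-14, 5], y-range [-15, 13].
The upper-left corner is (-14, 13).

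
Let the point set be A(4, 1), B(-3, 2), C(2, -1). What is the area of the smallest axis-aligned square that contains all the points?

49

The bounding box has width 7 and height 3.
An axis-aligned square enclosing the set must have side ≥ max(width, height).
So the minimum side is max(7, 3) = 7.
Area = 7² = 49.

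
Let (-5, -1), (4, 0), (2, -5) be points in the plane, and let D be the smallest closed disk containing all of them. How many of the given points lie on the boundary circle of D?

Call the three points A, B, C in the order given.
Side lengths²: AB² = 82, AC² = 65, BC² = 29.
Since AB² = 82 < 65 + 29 = 94, the triangle is acute, so the smallest enclosing circle is the circumcircle.
Circumcentre = (-37/86, -97/86), r² = 77285/3698.
The points at distance exactly r from the centre are (-5, -1), (4, 0), (2, -5) — 3 points.

3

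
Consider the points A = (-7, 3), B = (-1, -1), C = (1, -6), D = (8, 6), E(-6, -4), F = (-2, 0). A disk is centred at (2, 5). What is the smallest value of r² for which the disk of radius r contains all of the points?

145

The required radius is the distance from (2, 5) to the farthest point.
Squared distances: 85, 45, 122, 37, 145, 41.
Maximum is 145, attained at E.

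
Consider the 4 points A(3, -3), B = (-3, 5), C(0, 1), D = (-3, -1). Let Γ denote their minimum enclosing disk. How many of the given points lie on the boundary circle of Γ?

By Welzl's lemma the MEC is supported by two points (diametrically opposite) or three points (on a circumcircle).
The farthest pair is A–B with squared distance 100. The circle on this segment as diameter has centre (0, 1) and r² = 100/4 = 25.
Check C: distance² to centre = 0 ≤ 25, so it lies inside.
All remaining points lie in this disk, and no smaller disk contains both endpoints, so this is the minimum enclosing circle.
The points at distance exactly r from the centre are A, B — 2 points.

2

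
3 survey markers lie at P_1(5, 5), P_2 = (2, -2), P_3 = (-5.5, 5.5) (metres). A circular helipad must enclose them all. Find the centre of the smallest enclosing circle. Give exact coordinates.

(-0.35, 3.15)

Side lengths²: P_1P_2² = 58, P_1P_3² = 110.5, P_2P_3² = 112.5.
Since P_2P_3² = 112.5 < 110.5 + 58 = 168.5, the triangle is acute, so the smallest enclosing circle is the circumcircle.
Circumcentre = (-0.35, 3.15), r² = 32.045.
Centre = (-0.35, 3.15).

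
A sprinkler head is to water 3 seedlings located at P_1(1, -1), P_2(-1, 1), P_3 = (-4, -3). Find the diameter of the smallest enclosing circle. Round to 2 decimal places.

5.44

Side lengths²: P_1P_2² = 8, P_1P_3² = 29, P_2P_3² = 25.
Since P_1P_3² = 29 < 25 + 8 = 33, the triangle is acute, so the smallest enclosing circle is the circumcircle.
Circumcentre = (-23/14, -23/14), r² = 725/98.
Diameter = 2r = 2√(725/98) ≈ 5.44.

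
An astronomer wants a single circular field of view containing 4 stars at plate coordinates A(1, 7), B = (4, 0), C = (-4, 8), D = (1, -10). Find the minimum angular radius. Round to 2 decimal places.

9.34

The farthest pair is C–D with squared distance 349. The circle on this segment as diameter has centre (-1.5, -1) and r² = 349/4 = 87.25.
Check A: distance² to centre = 70.25 ≤ 87.25, so it lies inside.
All remaining points lie in this disk, and no smaller disk contains both endpoints, so this is the minimum enclosing circle.
r = √(87.25) ≈ 9.34.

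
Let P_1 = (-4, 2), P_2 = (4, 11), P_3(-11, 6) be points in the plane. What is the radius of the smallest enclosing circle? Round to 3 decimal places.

7.906

Side lengths²: P_1P_2² = 145, P_1P_3² = 65, P_2P_3² = 250.
Since P_2P_3² = 250 ≥ 145 + 65 = 210, the angle opposite P_2P_3 is not acute, so the smallest enclosing circle has P_2P_3 as diameter.
Centre = midpoint of P_2P_3 = (-3.5, 8.5), r² = 250/4 = 62.5.
r = √(62.5) ≈ 7.906.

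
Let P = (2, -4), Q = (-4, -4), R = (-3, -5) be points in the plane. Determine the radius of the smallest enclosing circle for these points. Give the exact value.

3

Side lengths²: PQ² = 36, PR² = 26, QR² = 2.
Since PQ² = 36 ≥ 26 + 2 = 28, the angle opposite PQ is not acute, so the smallest enclosing circle has PQ as diameter.
Centre = midpoint of PQ = (-1, -4), r² = 36/4 = 9.
r = √9 = 3.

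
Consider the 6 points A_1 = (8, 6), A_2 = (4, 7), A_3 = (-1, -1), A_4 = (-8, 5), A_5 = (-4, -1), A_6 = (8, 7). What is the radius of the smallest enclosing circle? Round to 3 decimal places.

8.062

The farthest pair is A_4–A_6 with squared distance 260. The circle on this segment as diameter has centre (0, 6) and r² = 260/4 = 65.
Check A_1: distance² to centre = 64 ≤ 65, so it lies inside.
All remaining points lie in this disk, and no smaller disk contains both endpoints, so this is the minimum enclosing circle.
r = √65 ≈ 8.062.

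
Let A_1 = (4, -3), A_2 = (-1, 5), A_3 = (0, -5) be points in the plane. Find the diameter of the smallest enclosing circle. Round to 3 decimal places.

Side lengths²: A_1A_2² = 89, A_1A_3² = 20, A_2A_3² = 101.
Since A_2A_3² = 101 < 89 + 20 = 109, the triangle is acute, so the smallest enclosing circle is the circumcircle.
Circumcentre = (-1/42, 1/21), r² = 44945/1764.
Diameter = 2r = 2√(44945/1764) ≈ 10.095.

10.095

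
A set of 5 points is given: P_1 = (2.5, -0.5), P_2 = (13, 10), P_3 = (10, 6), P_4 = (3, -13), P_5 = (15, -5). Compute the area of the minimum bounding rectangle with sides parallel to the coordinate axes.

287.5

x ranges over [2.5, 15], width 12.5.
y ranges over [-13, 10], height 23.
Area = 12.5 × 23 = 287.5.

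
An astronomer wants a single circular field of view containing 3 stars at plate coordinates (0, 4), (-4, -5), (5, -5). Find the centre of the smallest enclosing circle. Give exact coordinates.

Call the three points A, B, C in the order given.
Side lengths²: AB² = 97, AC² = 106, BC² = 81.
Since AC² = 106 < 97 + 81 = 178, the triangle is acute, so the smallest enclosing circle is the circumcircle.
Circumcentre = (0.5, -29/18), r² = 5141/162.
Centre = (0.5, -29/18).

(0.5, -29/18)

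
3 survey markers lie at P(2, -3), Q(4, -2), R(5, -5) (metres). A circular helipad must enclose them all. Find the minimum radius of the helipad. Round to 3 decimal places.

1.821

Side lengths²: PQ² = 5, PR² = 13, QR² = 10.
Since PR² = 13 < 10 + 5 = 15, the triangle is acute, so the smallest enclosing circle is the circumcircle.
Circumcentre = (51/14, -53/14), r² = 325/98.
r = √(325/98) ≈ 1.821.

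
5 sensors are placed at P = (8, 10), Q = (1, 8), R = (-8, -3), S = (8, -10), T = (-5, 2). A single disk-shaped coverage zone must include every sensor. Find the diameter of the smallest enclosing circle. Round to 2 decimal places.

The minimum enclosing circle of a finite set is fixed by two of the points (as a diameter) or three (as a circumcircle).
The minimum enclosing circle is determined by three boundary points: P, R, S.
Their circumcentre is (2.84375, 0) with r² = 126.5869140625.
The farthest remaining point Q is at distance² 67.3994140625 ≤ 126.5869140625.
Diameter = 2r = 2√(126.5869140625) ≈ 22.50.

22.50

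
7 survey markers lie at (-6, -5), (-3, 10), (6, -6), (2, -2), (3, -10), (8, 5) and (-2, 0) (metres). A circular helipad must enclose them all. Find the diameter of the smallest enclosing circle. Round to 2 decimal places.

The farthest pair is (-3, 10)–(3, -10) with squared distance 436. The circle on this segment as diameter has centre (0, 0) and r² = 436/4 = 109.
Check (-6, -5): distance² to centre = 61 ≤ 109, so it lies inside.
All remaining points lie in this disk, and no smaller disk contains both endpoints, so this is the minimum enclosing circle.
Diameter = 2r = 2√109 ≈ 20.88.

20.88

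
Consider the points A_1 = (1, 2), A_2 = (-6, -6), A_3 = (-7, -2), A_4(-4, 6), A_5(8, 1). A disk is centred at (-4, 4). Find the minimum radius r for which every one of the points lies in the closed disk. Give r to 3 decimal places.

The required radius is the distance from (-4, 4) to the farthest point.
Squared distances: 29, 104, 45, 4, 153.
Maximum is 153, attained at A_5.
r = √153 ≈ 12.369.

12.369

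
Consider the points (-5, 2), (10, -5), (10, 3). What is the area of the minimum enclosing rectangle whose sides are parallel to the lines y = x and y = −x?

176

In coordinates u = x + y, v = x − y the rectangle is axis-aligned; the map (x,y)→(u,v) scales areas by 2.
u-values: -3, 5, 13; range = 13 − (-3) = 16.
v-values: -7, 15, 7; range = 15 − (-7) = 22.
Area = (16 × 22) / 2 = 176.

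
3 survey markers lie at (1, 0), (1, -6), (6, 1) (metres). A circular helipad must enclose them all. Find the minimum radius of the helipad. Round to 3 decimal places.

Call the three points A, B, C in the order given.
Side lengths²: AB² = 36, AC² = 26, BC² = 74.
Since BC² = 74 ≥ 36 + 26 = 62, the angle opposite BC is not acute, so the smallest enclosing circle has BC as diameter.
Centre = midpoint of BC = (3.5, -2.5), r² = 74/4 = 18.5.
r = √(18.5) ≈ 4.301.

4.301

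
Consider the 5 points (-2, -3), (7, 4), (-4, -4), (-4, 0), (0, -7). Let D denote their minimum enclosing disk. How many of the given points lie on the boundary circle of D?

A smallest enclosing disk is always determined by at most three of the input points on its boundary.
The minimum enclosing circle is determined by three boundary points: (7, 4), (-4, -4), (0, -7).
Their circumcentre is (47/26, -11/26) with r² = 15725/338.
The farthest remaining point (-4, 0) is at distance² 11461/338 ≤ 15725/338.
The points at distance exactly r from the centre are (7, 4), (-4, -4), (0, -7) — 3 points.

3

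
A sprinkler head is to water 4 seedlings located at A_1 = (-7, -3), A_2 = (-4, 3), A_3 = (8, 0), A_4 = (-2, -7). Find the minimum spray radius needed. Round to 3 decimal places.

7.649

By Welzl's lemma the MEC is supported by two points (diametrically opposite) or three points (on a circumcircle).
The farthest pair is A_1–A_3 with squared distance 234. The circle on this segment as diameter has centre (0.5, -1.5) and r² = 234/4 = 58.5.
Check A_2: distance² to centre = 40.5 ≤ 58.5, so it lies inside.
All remaining points lie in this disk, and no smaller disk contains both endpoints, so this is the minimum enclosing circle.
r = √(58.5) ≈ 7.649.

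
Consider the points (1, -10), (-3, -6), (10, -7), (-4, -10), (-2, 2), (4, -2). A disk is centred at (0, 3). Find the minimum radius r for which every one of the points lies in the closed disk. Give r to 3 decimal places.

The required radius is the distance from (0, 3) to the farthest point.
Squared distances: 170, 90, 200, 185, 5, 41.
Maximum is 200, attained at (10, -7).
r = √200 ≈ 14.142.

14.142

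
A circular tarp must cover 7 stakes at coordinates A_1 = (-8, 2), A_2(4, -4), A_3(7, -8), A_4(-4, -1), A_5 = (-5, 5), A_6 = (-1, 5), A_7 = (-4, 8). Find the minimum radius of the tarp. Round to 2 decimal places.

9.71

By Welzl's lemma the MEC is supported by two points (diametrically opposite) or three points (on a circumcircle).
The farthest pair is A_3–A_7 with squared distance 377. The circle on this segment as diameter has centre (1.5, 0) and r² = 377/4 = 94.25.
Check A_1: distance² to centre = 94.25 ≤ 94.25, so it lies inside.
All remaining points lie in this disk, and no smaller disk contains both endpoints, so this is the minimum enclosing circle.
r = √(94.25) ≈ 9.71.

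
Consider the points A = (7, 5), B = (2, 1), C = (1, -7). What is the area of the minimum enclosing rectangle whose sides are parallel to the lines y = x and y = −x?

In coordinates u = x + y, v = x − y the rectangle is axis-aligned; the map (x,y)→(u,v) scales areas by 2.
u-values: 12, 3, -6; range = 12 − (-6) = 18.
v-values: 2, 1, 8; range = 8 − 1 = 7.
Area = (18 × 7) / 2 = 63.

63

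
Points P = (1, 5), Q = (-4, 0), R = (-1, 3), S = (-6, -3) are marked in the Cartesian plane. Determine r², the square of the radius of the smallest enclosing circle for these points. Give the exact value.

28.25

By Welzl's lemma the MEC is supported by two points (diametrically opposite) or three points (on a circumcircle).
The farthest pair is P–S with squared distance 113. The circle on this segment as diameter has centre (-2.5, 1) and r² = 113/4 = 28.25.
Check Q: distance² to centre = 3.25 ≤ 28.25, so it lies inside.
All remaining points lie in this disk, and no smaller disk contains both endpoints, so this is the minimum enclosing circle.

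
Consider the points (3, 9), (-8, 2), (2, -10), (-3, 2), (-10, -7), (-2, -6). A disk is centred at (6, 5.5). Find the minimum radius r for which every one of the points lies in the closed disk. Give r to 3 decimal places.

20.304

The required radius is the distance from (6, 5.5) to the farthest point.
Squared distances: 21.25, 208.25, 256.25, 93.25, 412.25, 196.25.
Maximum is 412.25, attained at (-10, -7).
r = √(412.25) ≈ 20.304.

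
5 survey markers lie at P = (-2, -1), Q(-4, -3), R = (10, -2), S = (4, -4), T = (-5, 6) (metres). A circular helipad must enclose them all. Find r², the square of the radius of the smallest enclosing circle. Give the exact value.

The farthest pair is R–T with squared distance 289. The circle on this segment as diameter has centre (2.5, 2) and r² = 289/4 = 72.25.
Check P: distance² to centre = 29.25 ≤ 72.25, so it lies inside.
All remaining points lie in this disk, and no smaller disk contains both endpoints, so this is the minimum enclosing circle.

72.25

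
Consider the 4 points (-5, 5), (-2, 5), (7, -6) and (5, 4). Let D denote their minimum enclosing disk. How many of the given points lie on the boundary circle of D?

A smallest enclosing disk is always determined by at most three of the input points on its boundary.
The farthest pair is (-5, 5)–(7, -6) with squared distance 265. The circle on this segment as diameter has centre (1, -0.5) and r² = 265/4 = 66.25.
Check (-2, 5): distance² to centre = 39.25 ≤ 66.25, so it lies inside.
All remaining points lie in this disk, and no smaller disk contains both endpoints, so this is the minimum enclosing circle.
The points at distance exactly r from the centre are (-5, 5), (7, -6) — 2 points.

2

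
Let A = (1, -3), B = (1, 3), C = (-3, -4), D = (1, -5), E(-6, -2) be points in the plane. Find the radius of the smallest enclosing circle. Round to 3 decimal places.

The minimum enclosing circle is determined by three boundary points: B, D, E.
Their circumcentre is (-10/7, -1) with r² = 1073/49.
The farthest remaining point C is at distance² 562/49 ≤ 1073/49.
r = √(1073/49) ≈ 4.680.

4.680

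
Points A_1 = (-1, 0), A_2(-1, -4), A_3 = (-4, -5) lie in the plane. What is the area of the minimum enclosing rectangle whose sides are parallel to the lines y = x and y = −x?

In coordinates u = x + y, v = x − y the rectangle is axis-aligned; the map (x,y)→(u,v) scales areas by 2.
u-values: -1, -5, -9; range = -1 − (-9) = 8.
v-values: -1, 3, 1; range = 3 − (-1) = 4.
Area = (8 × 4) / 2 = 16.

16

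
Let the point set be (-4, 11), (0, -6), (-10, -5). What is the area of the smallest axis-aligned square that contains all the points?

289

The bounding box has width 10 and height 17.
An axis-aligned square enclosing the set must have side ≥ max(width, height).
So the minimum side is max(10, 17) = 17.
Area = 17² = 289.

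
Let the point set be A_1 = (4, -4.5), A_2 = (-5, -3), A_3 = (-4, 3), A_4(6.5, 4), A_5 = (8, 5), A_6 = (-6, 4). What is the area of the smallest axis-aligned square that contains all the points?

The bounding box has width 14 and height 9.5.
An axis-aligned square enclosing the set must have side ≥ max(width, height).
So the minimum side is max(14, 9.5) = 14.
Area = 14² = 196.

196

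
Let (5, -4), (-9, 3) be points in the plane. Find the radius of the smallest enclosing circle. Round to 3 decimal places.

7.826

The smallest circle enclosing two points has them as diameter endpoints.
Centre = midpoint = (-2, -0.5); r² = |(5, -4)−(-9, 3)|²/4 = 245/4 = 61.25.
r = √(61.25) ≈ 7.826.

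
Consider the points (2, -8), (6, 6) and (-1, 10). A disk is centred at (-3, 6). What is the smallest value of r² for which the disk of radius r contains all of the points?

The required radius is the distance from (-3, 6) to the farthest point.
Squared distances: 221, 81, 20.
Maximum is 221, attained at (2, -8).

221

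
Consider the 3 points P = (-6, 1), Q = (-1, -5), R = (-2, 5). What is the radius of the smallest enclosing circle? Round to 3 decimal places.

Side lengths²: PQ² = 61, PR² = 32, QR² = 101.
Since QR² = 101 ≥ 61 + 32 = 93, the angle opposite QR is not acute, so the smallest enclosing circle has QR as diameter.
Centre = midpoint of QR = (-1.5, 0), r² = 101/4 = 25.25.
r = √(25.25) ≈ 5.025.

5.025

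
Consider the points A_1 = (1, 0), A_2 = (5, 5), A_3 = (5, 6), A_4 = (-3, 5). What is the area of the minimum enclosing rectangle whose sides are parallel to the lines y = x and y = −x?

45

In coordinates u = x + y, v = x − y the rectangle is axis-aligned; the map (x,y)→(u,v) scales areas by 2.
u-values: 1, 10, 11, 2; range = 11 − 1 = 10.
v-values: 1, 0, -1, -8; range = 1 − (-8) = 9.
Area = (10 × 9) / 2 = 45.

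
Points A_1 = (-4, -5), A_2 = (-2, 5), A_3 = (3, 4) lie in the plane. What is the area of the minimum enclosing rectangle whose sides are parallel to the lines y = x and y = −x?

In coordinates u = x + y, v = x − y the rectangle is axis-aligned; the map (x,y)→(u,v) scales areas by 2.
u-values: -9, 3, 7; range = 7 − (-9) = 16.
v-values: 1, -7, -1; range = 1 − (-7) = 8.
Area = (16 × 8) / 2 = 64.

64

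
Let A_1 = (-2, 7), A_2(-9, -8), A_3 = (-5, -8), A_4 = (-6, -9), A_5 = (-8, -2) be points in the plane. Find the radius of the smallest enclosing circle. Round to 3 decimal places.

The minimum enclosing circle is determined by three boundary points: A_1, A_2, A_4.
Their circumcentre is (-64/13, -10/13) with r² = 11645/169.
The farthest remaining point A_3 is at distance² 8837/169 ≤ 11645/169.
r = √(11645/169) ≈ 8.301.

8.301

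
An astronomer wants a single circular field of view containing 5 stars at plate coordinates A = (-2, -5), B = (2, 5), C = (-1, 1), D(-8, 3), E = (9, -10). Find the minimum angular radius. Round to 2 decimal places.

10.70

By Welzl's lemma the MEC is supported by two points (diametrically opposite) or three points (on a circumcircle).
The farthest pair is D–E with squared distance 458. The circle on this segment as diameter has centre (0.5, -3.5) and r² = 458/4 = 114.5.
Check A: distance² to centre = 8.5 ≤ 114.5, so it lies inside.
All remaining points lie in this disk, and no smaller disk contains both endpoints, so this is the minimum enclosing circle.
r = √(114.5) ≈ 10.70.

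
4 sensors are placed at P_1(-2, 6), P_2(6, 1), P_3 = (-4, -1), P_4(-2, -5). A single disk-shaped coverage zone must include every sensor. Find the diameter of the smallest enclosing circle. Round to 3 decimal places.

A smallest enclosing disk is always determined by at most three of the input points on its boundary.
The minimum enclosing circle is determined by three boundary points: P_1, P_2, P_4.
Their circumcentre is (0.125, 0.5) with r² = 34.765625.
The farthest remaining point P_3 is at distance² 19.265625 ≤ 34.765625.
Diameter = 2r = 2√(34.765625) ≈ 11.792.

11.792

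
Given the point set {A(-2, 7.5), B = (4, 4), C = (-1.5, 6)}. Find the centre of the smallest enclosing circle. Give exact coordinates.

(1, 5.75)

Side lengths²: AB² = 48.25, AC² = 2.5, BC² = 34.25.
Since AB² = 48.25 ≥ 34.25 + 2.5 = 36.75, the angle opposite AB is not acute, so the smallest enclosing circle has AB as diameter.
Centre = midpoint of AB = (1, 5.75), r² = 48.25/4 = 12.0625.
Centre = (1, 5.75).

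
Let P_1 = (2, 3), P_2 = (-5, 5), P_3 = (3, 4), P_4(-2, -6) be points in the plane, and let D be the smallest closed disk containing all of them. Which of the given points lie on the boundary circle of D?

The minimum enclosing circle is determined by three boundary points: P_2, P_3, P_4.
Their circumcentre is (-53/34, 1/34) with r² = 21125/578.
The farthest remaining point P_1 is at distance² 12421/578 ≤ 21125/578.
The points at distance exactly r from the centre are P_2, P_3, P_4 — 3 points.

P_2, P_3, P_4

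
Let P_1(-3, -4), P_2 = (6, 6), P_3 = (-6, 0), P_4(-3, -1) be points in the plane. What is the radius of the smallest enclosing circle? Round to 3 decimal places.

6.837

By Welzl's lemma the MEC is supported by two points (diametrically opposite) or three points (on a circumcircle).
The minimum enclosing circle is determined by three boundary points: P_1, P_2, P_3.
Their circumcentre is (13/22, 20/11) with r² = 22625/484.
The farthest remaining point P_4 is at distance² 10085/484 ≤ 22625/484.
r = √(22625/484) ≈ 6.837.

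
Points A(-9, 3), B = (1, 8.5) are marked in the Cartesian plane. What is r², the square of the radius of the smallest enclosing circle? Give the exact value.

32.5625

The smallest circle enclosing two points has them as diameter endpoints.
Centre = midpoint = (-4, 5.75); r² = |AB|²/4 = 130.25/4 = 32.5625.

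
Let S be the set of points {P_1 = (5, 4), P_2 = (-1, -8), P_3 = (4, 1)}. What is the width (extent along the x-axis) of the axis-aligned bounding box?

max x = 5, min x = -1, so width = 6.

6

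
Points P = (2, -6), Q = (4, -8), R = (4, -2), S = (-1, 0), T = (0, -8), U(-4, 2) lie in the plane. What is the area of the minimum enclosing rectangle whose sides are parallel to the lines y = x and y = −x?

90

In coordinates u = x + y, v = x − y the rectangle is axis-aligned; the map (x,y)→(u,v) scales areas by 2.
u-values: -4, -4, 2, -1, -8, -2; range = 2 − (-8) = 10.
v-values: 8, 12, 6, -1, 8, -6; range = 12 − (-6) = 18.
Area = (10 × 18) / 2 = 90.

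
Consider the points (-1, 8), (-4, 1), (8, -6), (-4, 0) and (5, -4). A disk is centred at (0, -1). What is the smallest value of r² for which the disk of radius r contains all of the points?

The required radius is the distance from (0, -1) to the farthest point.
Squared distances: 82, 20, 89, 17, 34.
Maximum is 89, attained at (8, -6).

89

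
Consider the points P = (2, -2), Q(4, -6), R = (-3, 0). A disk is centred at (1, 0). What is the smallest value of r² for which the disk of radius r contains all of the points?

The required radius is the distance from (1, 0) to the farthest point.
Squared distances: 5, 45, 16.
Maximum is 45, attained at Q.

45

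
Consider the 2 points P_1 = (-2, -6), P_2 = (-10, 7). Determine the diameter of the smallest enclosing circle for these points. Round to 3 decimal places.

15.264

The smallest circle enclosing two points has them as diameter endpoints.
Centre = midpoint = (-6, 0.5); r² = |P_1P_2|²/4 = 233/4 = 58.25.
Diameter = 2r = 2√(58.25) ≈ 15.264.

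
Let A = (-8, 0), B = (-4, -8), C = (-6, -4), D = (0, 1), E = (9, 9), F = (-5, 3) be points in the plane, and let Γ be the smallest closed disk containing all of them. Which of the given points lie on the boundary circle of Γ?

By Welzl's lemma the MEC is supported by two points (diametrically opposite) or three points (on a circumcircle).
The farthest pair is B–E with squared distance 458. The circle on this segment as diameter has centre (2.5, 0.5) and r² = 458/4 = 114.5.
Check A: distance² to centre = 110.5 ≤ 114.5, so it lies inside.
All remaining points lie in this disk, and no smaller disk contains both endpoints, so this is the minimum enclosing circle.
The points at distance exactly r from the centre are B, E — 2 points.

B, E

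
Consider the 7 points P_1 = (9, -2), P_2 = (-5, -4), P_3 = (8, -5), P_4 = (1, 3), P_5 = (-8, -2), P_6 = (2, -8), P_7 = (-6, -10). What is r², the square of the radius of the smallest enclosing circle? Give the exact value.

A smallest enclosing disk is always determined by at most three of the input points on its boundary.
The minimum enclosing circle is determined by three boundary points: P_1, P_5, P_7.
Their circumcentre is (0.5, -4.125) with r² = 76.765625.
The farthest remaining point P_3 is at distance² 57.015625 ≤ 76.765625.

76.765625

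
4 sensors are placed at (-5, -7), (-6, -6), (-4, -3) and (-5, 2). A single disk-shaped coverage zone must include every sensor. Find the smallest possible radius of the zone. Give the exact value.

A smallest enclosing disk is always determined by at most three of the input points on its boundary.
The farthest pair is (-5, -7)–(-5, 2) with squared distance 81. The circle on this segment as diameter has centre (-5, -2.5) and r² = 81/4 = 20.25.
Check (-6, -6): distance² to centre = 13.25 ≤ 20.25, so it lies inside.
All remaining points lie in this disk, and no smaller disk contains both endpoints, so this is the minimum enclosing circle.
r = √(20.25) = 4.5.

4.5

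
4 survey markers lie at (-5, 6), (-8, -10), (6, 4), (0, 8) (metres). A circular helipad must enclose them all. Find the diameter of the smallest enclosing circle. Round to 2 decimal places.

A smallest enclosing disk is always determined by at most three of the input points on its boundary.
The minimum enclosing circle is determined by three boundary points: (-8, -10), (6, 4), (0, 8).
Their circumcentre is (-2.2, -1.8) with r² = 100.88.
The farthest remaining point (-5, 6) is at distance² 68.68 ≤ 100.88.
Diameter = 2r = 2√(100.88) ≈ 20.09.

20.09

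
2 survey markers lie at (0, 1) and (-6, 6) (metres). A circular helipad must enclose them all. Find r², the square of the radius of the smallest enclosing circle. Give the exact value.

The smallest circle enclosing two points has them as diameter endpoints.
Centre = midpoint = (-3, 3.5); r² = |(0, 1)−(-6, 6)|²/4 = 61/4 = 15.25.

15.25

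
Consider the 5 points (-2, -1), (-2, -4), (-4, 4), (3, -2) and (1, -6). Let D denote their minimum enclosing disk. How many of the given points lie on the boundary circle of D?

A smallest enclosing disk is always determined by at most three of the input points on its boundary.
The farthest pair is (-4, 4)–(1, -6) with squared distance 125. The circle on this segment as diameter has centre (-1.5, -1) and r² = 125/4 = 31.25.
Check (-2, -1): distance² to centre = 0.25 ≤ 31.25, so it lies inside.
All remaining points lie in this disk, and no smaller disk contains both endpoints, so this is the minimum enclosing circle.
The points at distance exactly r from the centre are (-4, 4), (1, -6) — 2 points.

2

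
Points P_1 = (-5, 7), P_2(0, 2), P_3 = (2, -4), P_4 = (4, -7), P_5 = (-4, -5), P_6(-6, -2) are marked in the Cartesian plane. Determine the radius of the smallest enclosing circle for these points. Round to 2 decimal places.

A smallest enclosing disk is always determined by at most three of the input points on its boundary.
The farthest pair is P_1–P_4 with squared distance 277. The circle on this segment as diameter has centre (-0.5, 0) and r² = 277/4 = 69.25.
Check P_2: distance² to centre = 4.25 ≤ 69.25, so it lies inside.
All remaining points lie in this disk, and no smaller disk contains both endpoints, so this is the minimum enclosing circle.
r = √(69.25) ≈ 8.32.

8.32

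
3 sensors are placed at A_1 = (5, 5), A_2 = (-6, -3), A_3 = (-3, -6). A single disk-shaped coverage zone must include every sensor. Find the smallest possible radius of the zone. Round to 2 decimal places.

Side lengths²: A_1A_2² = 185, A_1A_3² = 185, A_2A_3² = 18.
Since A_1A_3² = 185 < 185 + 18 = 203, the triangle is acute, so the smallest enclosing circle is the circumcircle.
Circumcentre = (5/38, 5/38), r² = 34225/722.
r = √(34225/722) ≈ 6.88.

6.88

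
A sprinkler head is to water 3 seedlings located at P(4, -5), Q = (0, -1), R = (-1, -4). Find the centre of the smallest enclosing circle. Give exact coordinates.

Side lengths²: PQ² = 32, PR² = 26, QR² = 10.
Since PQ² = 32 < 26 + 10 = 36, the triangle is acute, so the smallest enclosing circle is the circumcircle.
Circumcentre = (1.75, -3.25), r² = 8.125.
Centre = (1.75, -3.25).

(1.75, -3.25)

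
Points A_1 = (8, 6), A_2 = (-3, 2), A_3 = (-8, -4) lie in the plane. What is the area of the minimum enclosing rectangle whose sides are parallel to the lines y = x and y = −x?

91

In coordinates u = x + y, v = x − y the rectangle is axis-aligned; the map (x,y)→(u,v) scales areas by 2.
u-values: 14, -1, -12; range = 14 − (-12) = 26.
v-values: 2, -5, -4; range = 2 − (-5) = 7.
Area = (26 × 7) / 2 = 91.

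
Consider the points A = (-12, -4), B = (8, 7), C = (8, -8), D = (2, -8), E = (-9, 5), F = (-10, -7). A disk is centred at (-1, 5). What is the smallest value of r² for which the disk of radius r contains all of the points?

The required radius is the distance from (-1, 5) to the farthest point.
Squared distances: 202, 85, 250, 178, 64, 225.
Maximum is 250, attained at C.

250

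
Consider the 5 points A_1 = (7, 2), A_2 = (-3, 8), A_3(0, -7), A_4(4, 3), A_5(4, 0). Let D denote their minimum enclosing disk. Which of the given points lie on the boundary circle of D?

By Welzl's lemma the MEC is supported by two points (diametrically opposite) or three points (on a circumcircle).
The minimum enclosing circle is determined by three boundary points: A_1, A_2, A_3.
Their circumcentre is (-13/22, 15/22) with r² = 14365/242.
The farthest remaining point A_4 is at distance² 6401/242 ≤ 14365/242.
The points at distance exactly r from the centre are A_1, A_2, A_3 — 3 points.

A_1, A_2, A_3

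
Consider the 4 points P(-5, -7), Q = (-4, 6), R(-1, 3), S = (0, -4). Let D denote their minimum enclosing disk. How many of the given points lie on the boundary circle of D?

A smallest enclosing disk is always determined by at most three of the input points on its boundary.
The farthest pair is P–Q with squared distance 170. The circle on this segment as diameter has centre (-4.5, -0.5) and r² = 170/4 = 42.5.
Check R: distance² to centre = 24.5 ≤ 42.5, so it lies inside.
All remaining points lie in this disk, and no smaller disk contains both endpoints, so this is the minimum enclosing circle.
The points at distance exactly r from the centre are P, Q — 2 points.

2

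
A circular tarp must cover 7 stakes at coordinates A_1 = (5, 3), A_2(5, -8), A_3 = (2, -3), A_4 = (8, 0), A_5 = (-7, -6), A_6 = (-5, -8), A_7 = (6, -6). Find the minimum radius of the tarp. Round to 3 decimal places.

The farthest pair is A_4–A_5 with squared distance 261. The circle on this segment as diameter has centre (0.5, -3) and r² = 261/4 = 65.25.
Check A_1: distance² to centre = 56.25 ≤ 65.25, so it lies inside.
All remaining points lie in this disk, and no smaller disk contains both endpoints, so this is the minimum enclosing circle.
r = √(65.25) ≈ 8.078.

8.078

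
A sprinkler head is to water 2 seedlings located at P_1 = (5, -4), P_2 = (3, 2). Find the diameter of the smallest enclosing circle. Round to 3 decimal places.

6.325

The smallest circle enclosing two points has them as diameter endpoints.
Centre = midpoint = (4, -1); r² = |P_1P_2|²/4 = 40/4 = 10.
Diameter = 2r = 2√10 ≈ 6.325.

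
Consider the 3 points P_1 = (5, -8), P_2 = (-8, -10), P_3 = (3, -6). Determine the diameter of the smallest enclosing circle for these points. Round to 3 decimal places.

13.153

Side lengths²: P_1P_2² = 173, P_1P_3² = 8, P_2P_3² = 137.
Since P_1P_2² = 173 ≥ 137 + 8 = 145, the angle opposite P_1P_2 is not acute, so the smallest enclosing circle has P_1P_2 as diameter.
Centre = midpoint of P_1P_2 = (-1.5, -9), r² = 173/4 = 43.25.
Diameter = 2r = 2√(43.25) ≈ 13.153.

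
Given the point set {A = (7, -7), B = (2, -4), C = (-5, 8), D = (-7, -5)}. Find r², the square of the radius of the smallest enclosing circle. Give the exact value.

The minimum enclosing circle of a finite set is fixed by two of the points (as a diameter) or three (as a circumcircle).
The minimum enclosing circle is determined by three boundary points: A, C, D.
Their circumcentre is (57/62, 27/62) with r² = 177325/1922.
The farthest remaining point B is at distance² 40057/1922 ≤ 177325/1922.

177325/1922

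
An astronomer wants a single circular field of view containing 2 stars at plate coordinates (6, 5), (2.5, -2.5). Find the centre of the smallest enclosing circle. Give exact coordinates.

(4.25, 1.25)

The smallest circle enclosing two points has them as diameter endpoints.
Centre = midpoint = (4.25, 1.25); r² = |(6, 5)−(2.5, -2.5)|²/4 = 68.5/4 = 17.125.
Centre = (4.25, 1.25).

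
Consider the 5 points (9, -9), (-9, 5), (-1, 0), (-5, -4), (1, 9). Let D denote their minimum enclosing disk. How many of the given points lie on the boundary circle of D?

The farthest pair is (9, -9)–(-9, 5) with squared distance 520. The circle on this segment as diameter has centre (0, -2) and r² = 520/4 = 130.
Check (-1, 0): distance² to centre = 5 ≤ 130, so it lies inside.
All remaining points lie in this disk, and no smaller disk contains both endpoints, so this is the minimum enclosing circle.
The points at distance exactly r from the centre are (9, -9), (-9, 5) — 2 points.

2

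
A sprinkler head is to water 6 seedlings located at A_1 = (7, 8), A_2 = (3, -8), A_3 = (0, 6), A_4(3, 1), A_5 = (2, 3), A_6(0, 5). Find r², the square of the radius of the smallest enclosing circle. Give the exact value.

A smallest enclosing disk is always determined by at most three of the input points on its boundary.
The farthest pair is A_1–A_2 with squared distance 272. The circle on this segment as diameter has centre (5, 0) and r² = 272/4 = 68.
Check A_3: distance² to centre = 61 ≤ 68, so it lies inside.
All remaining points lie in this disk, and no smaller disk contains both endpoints, so this is the minimum enclosing circle.

68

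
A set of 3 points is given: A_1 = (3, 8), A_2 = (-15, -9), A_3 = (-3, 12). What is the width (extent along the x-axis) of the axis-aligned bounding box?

max x = 3, min x = -15, so width = 18.

18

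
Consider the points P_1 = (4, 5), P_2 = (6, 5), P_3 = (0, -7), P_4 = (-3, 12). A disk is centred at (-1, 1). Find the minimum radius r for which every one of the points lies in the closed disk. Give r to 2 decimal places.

The required radius is the distance from (-1, 1) to the farthest point.
Squared distances: 41, 65, 65, 125.
Maximum is 125, attained at P_4.
r = √125 ≈ 11.18.

11.18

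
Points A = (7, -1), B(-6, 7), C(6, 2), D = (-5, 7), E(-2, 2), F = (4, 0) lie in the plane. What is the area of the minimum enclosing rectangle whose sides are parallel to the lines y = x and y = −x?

In coordinates u = x + y, v = x − y the rectangle is axis-aligned; the map (x,y)→(u,v) scales areas by 2.
u-values: 6, 1, 8, 2, 0, 4; range = 8 − 0 = 8.
v-values: 8, -13, 4, -12, -4, 4; range = 8 − (-13) = 21.
Area = (8 × 21) / 2 = 84.

84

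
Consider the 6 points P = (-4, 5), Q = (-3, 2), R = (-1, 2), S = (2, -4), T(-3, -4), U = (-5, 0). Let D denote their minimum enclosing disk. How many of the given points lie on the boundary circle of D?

A smallest enclosing disk is always determined by at most three of the input points on its boundary.
The farthest pair is P–S with squared distance 117. The circle on this segment as diameter has centre (-1, 0.5) and r² = 117/4 = 29.25.
Check Q: distance² to centre = 6.25 ≤ 29.25, so it lies inside.
All remaining points lie in this disk, and no smaller disk contains both endpoints, so this is the minimum enclosing circle.
The points at distance exactly r from the centre are P, S — 2 points.

2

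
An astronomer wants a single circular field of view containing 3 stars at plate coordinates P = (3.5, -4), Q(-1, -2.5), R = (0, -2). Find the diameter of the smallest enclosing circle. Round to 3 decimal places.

4.743

Side lengths²: PQ² = 22.5, PR² = 16.25, QR² = 1.25.
Since PQ² = 22.5 ≥ 16.25 + 1.25 = 17.5, the angle opposite PQ is not acute, so the smallest enclosing circle has PQ as diameter.
Centre = midpoint of PQ = (1.25, -3.25), r² = 22.5/4 = 5.625.
Diameter = 2r = 2√(5.625) ≈ 4.743.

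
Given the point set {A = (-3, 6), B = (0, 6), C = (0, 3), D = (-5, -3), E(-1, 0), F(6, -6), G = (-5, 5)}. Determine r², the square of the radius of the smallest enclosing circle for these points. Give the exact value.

The farthest pair is F–G with squared distance 242. The circle on this segment as diameter has centre (0.5, -0.5) and r² = 242/4 = 60.5.
Check A: distance² to centre = 54.5 ≤ 60.5, so it lies inside.
All remaining points lie in this disk, and no smaller disk contains both endpoints, so this is the minimum enclosing circle.

60.5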